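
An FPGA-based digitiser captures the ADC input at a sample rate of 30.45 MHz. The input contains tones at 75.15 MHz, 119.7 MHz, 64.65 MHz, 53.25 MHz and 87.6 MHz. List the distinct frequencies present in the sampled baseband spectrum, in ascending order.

fs/2 = 15.225 MHz.
75.15 MHz mod fs = 14.25 MHz.
14.25 MHz ≤ fs/2 = 15.225 MHz, appears at 14.25 MHz.
119.7 MHz mod fs = 28.35 MHz.
28.35 MHz > fs/2 = 15.225 MHz, folds to fs − 28.35 MHz = 2.1 MHz.
64.65 MHz mod fs = 3.75 MHz.
3.75 MHz ≤ fs/2 = 15.225 MHz, appears at 3.75 MHz.
53.25 MHz mod fs = 22.8 MHz.
22.8 MHz > fs/2 = 15.225 MHz, folds to fs − 22.8 MHz = 7.65 MHz.
87.6 MHz mod fs = 26.7 MHz.
26.7 MHz > fs/2 = 15.225 MHz, folds to fs − 26.7 MHz = 3.75 MHz.
Distinct values: {2.1 MHz, 3.75 MHz, 7.65 MHz, 14.25 MHz}.

2.1 MHz, 3.75 MHz, 7.65 MHz, 14.25 MHz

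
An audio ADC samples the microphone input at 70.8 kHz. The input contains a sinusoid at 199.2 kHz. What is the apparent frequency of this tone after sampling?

13.2 kHz

199.2 kHz mod fs = 57.6 kHz.
57.6 kHz > fs/2 = 35.4 kHz, folds to fs − 57.6 kHz = 13.2 kHz.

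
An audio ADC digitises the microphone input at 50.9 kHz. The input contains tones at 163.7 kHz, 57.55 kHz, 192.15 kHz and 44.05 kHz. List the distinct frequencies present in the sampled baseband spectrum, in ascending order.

fs/2 = 25.45 kHz.
163.7 kHz mod fs = 11 kHz.
11 kHz ≤ fs/2 = 25.45 kHz, appears at 11 kHz.
57.55 kHz mod fs = 6.65 kHz.
6.65 kHz ≤ fs/2 = 25.45 kHz, appears at 6.65 kHz.
192.15 kHz mod fs = 39.45 kHz.
39.45 kHz > fs/2 = 25.45 kHz, folds to fs − 39.45 kHz = 11.45 kHz.
44.05 kHz > fs/2 = 25.45 kHz, folds to fs − 44.05 kHz = 6.85 kHz.
Distinct values: {6.65 kHz, 6.85 kHz, 11 kHz, 11.45 kHz}.

6.65 kHz, 6.85 kHz, 11 kHz, 11.45 kHz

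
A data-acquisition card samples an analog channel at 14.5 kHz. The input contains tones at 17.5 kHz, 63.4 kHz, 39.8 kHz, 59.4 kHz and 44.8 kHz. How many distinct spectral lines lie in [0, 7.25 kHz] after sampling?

5

fs/2 = 7.25 kHz.
17.5 kHz mod fs = 3 kHz.
3 kHz ≤ fs/2 = 7.25 kHz, appears at 3 kHz.
63.4 kHz mod fs = 5.4 kHz.
5.4 kHz ≤ fs/2 = 7.25 kHz, appears at 5.4 kHz.
39.8 kHz mod fs = 10.8 kHz.
10.8 kHz > fs/2 = 7.25 kHz, folds to fs − 10.8 kHz = 3.7 kHz.
59.4 kHz mod fs = 1.4 kHz.
1.4 kHz ≤ fs/2 = 7.25 kHz, appears at 1.4 kHz.
44.8 kHz mod fs = 1.3 kHz.
1.3 kHz ≤ fs/2 = 7.25 kHz, appears at 1.3 kHz.
Distinct values: {1.3 kHz, 1.4 kHz, 3 kHz, 3.7 kHz, 5.4 kHz} → 5.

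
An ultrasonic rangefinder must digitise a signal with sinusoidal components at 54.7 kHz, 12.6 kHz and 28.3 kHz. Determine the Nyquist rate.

Highest-frequency component: 54.7 kHz.
Nyquist rate = 2 × 54.7 kHz = 109.4 kHz.

109.4 kHz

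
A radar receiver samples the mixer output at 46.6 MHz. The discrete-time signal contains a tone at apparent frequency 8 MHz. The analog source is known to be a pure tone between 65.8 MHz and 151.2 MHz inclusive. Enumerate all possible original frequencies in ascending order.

Frequencies that alias to 8 MHz are k·fs ± 8 MHz for integer k ≥ 0.
k=0: 8 MHz.
k=1: 38.6 MHz, 54.6 MHz.
k=2: 85.2 MHz, 101.2 MHz.
k=3: 131.8 MHz, 147.8 MHz.
k=4: 178.4 MHz, 194.4 MHz.
Within [65.8 MHz, 151.2 MHz]: 85.2 MHz, 101.2 MHz, 131.8 MHz, 147.8 MHz.

85.2 MHz, 101.2 MHz, 131.8 MHz, 147.8 MHz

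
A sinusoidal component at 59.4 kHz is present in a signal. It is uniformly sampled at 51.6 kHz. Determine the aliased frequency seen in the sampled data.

59.4 kHz mod fs = 7.8 kHz.
7.8 kHz ≤ fs/2 = 25.8 kHz, appears at 7.8 kHz.

7.8 kHz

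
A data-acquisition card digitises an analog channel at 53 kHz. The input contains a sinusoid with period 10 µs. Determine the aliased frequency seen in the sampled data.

T = 10 µs → f = 1/T = 100 kHz.
100 kHz mod fs = 47 kHz.
47 kHz > fs/2 = 26.5 kHz, folds to fs − 47 kHz = 6 kHz.

6 kHz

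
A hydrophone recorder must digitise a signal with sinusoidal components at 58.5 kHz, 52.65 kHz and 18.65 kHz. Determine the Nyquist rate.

Highest-frequency component: 58.5 kHz.
Nyquist rate = 2 × 58.5 kHz = 117 kHz.

117 kHz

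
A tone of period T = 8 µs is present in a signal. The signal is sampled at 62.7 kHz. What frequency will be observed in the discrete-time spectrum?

T = 8 µs → f = 1/T = 125 kHz.
125 kHz mod fs = 62.3 kHz.
62.3 kHz > fs/2 = 31.35 kHz, folds to fs − 62.3 kHz = 0.4 kHz.

0.4 kHz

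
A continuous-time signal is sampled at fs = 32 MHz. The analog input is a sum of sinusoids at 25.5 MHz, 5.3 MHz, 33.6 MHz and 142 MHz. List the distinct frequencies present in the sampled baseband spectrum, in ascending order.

1.6 MHz, 5.3 MHz, 6.5 MHz, 14 MHz

fs/2 = 16 MHz.
25.5 MHz > fs/2 = 16 MHz, folds to fs − 25.5 MHz = 6.5 MHz.
5.3 MHz ≤ fs/2 = 16 MHz, passes unchanged.
33.6 MHz mod fs = 1.6 MHz.
1.6 MHz ≤ fs/2 = 16 MHz, appears at 1.6 MHz.
142 MHz mod fs = 14 MHz.
14 MHz ≤ fs/2 = 16 MHz, appears at 14 MHz.
Distinct values: {1.6 MHz, 5.3 MHz, 6.5 MHz, 14 MHz}.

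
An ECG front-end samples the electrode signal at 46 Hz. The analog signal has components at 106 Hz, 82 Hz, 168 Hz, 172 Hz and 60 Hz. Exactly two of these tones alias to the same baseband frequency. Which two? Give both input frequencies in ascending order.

fs/2 = 23 Hz.
106 Hz mod fs = 14 Hz.
14 Hz ≤ fs/2 = 23 Hz, appears at 14 Hz.
82 Hz mod fs = 36 Hz.
36 Hz > fs/2 = 23 Hz, folds to fs − 36 Hz = 10 Hz.
168 Hz mod fs = 30 Hz.
30 Hz > fs/2 = 23 Hz, folds to fs − 30 Hz = 16 Hz.
172 Hz mod fs = 34 Hz.
34 Hz > fs/2 = 23 Hz, folds to fs − 34 Hz = 12 Hz.
60 Hz mod fs = 14 Hz.
14 Hz ≤ fs/2 = 23 Hz, appears at 14 Hz.
60 Hz and 106 Hz both map to 14 Hz.

60 Hz, 106 Hz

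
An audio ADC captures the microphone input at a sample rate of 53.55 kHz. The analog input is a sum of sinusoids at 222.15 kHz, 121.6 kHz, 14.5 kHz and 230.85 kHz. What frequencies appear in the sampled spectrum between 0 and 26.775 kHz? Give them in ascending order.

7.95 kHz, 14.5 kHz, 16.65 kHz

fs/2 = 26.775 kHz.
222.15 kHz mod fs = 7.95 kHz.
7.95 kHz ≤ fs/2 = 26.775 kHz, appears at 7.95 kHz.
121.6 kHz mod fs = 14.5 kHz.
14.5 kHz ≤ fs/2 = 26.775 kHz, appears at 14.5 kHz.
14.5 kHz ≤ fs/2 = 26.775 kHz, passes unchanged.
230.85 kHz mod fs = 16.65 kHz.
16.65 kHz ≤ fs/2 = 26.775 kHz, appears at 16.65 kHz.
Distinct values: {7.95 kHz, 14.5 kHz, 16.65 kHz}.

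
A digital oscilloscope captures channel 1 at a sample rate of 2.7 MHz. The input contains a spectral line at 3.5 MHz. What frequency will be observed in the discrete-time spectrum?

0.8 MHz

3.5 MHz mod fs = 0.8 MHz.
0.8 MHz ≤ fs/2 = 1.35 MHz, appears at 0.8 MHz.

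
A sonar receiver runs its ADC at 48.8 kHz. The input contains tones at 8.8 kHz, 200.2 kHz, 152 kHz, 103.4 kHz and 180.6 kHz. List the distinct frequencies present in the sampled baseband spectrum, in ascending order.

fs/2 = 24.4 kHz.
8.8 kHz ≤ fs/2 = 24.4 kHz, passes unchanged.
200.2 kHz mod fs = 5 kHz.
5 kHz ≤ fs/2 = 24.4 kHz, appears at 5 kHz.
152 kHz mod fs = 5.6 kHz.
5.6 kHz ≤ fs/2 = 24.4 kHz, appears at 5.6 kHz.
103.4 kHz mod fs = 5.8 kHz.
5.8 kHz ≤ fs/2 = 24.4 kHz, appears at 5.8 kHz.
180.6 kHz mod fs = 34.2 kHz.
34.2 kHz > fs/2 = 24.4 kHz, folds to fs − 34.2 kHz = 14.6 kHz.
Distinct values: {5 kHz, 5.6 kHz, 5.8 kHz, 8.8 kHz, 14.6 kHz}.

5 kHz, 5.6 kHz, 5.8 kHz, 8.8 kHz, 14.6 kHz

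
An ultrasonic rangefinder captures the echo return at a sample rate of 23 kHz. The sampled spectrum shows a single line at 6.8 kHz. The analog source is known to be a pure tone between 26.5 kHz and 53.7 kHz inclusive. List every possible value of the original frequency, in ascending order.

29.8 kHz, 39.2 kHz, 52.8 kHz

Frequencies that alias to 6.8 kHz are k·fs ± 6.8 kHz for integer k ≥ 0.
k=0: 6.8 kHz.
k=1: 16.2 kHz, 29.8 kHz.
k=2: 39.2 kHz, 52.8 kHz.
k=3: 62.2 kHz, 75.8 kHz.
Within [26.5 kHz, 53.7 kHz]: 29.8 kHz, 39.2 kHz, 52.8 kHz.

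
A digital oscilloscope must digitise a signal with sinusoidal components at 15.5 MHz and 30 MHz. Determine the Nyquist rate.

Highest-frequency component: 30 MHz.
Nyquist rate = 2 × 30 MHz = 60 MHz.

60 MHz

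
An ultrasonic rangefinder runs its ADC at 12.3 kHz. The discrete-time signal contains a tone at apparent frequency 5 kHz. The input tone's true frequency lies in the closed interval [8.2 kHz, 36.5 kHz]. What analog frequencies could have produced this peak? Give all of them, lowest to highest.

17.3 kHz, 19.6 kHz, 29.6 kHz, 31.9 kHz

Frequencies that alias to 5 kHz are k·fs ± 5 kHz for integer k ≥ 0.
k=0: 5 kHz.
k=1: 7.3 kHz, 17.3 kHz.
k=2: 19.6 kHz, 29.6 kHz.
k=3: 31.9 kHz, 41.9 kHz.
k=4: 44.2 kHz, 54.2 kHz.
Within [8.2 kHz, 36.5 kHz]: 17.3 kHz, 19.6 kHz, 29.6 kHz, 31.9 kHz.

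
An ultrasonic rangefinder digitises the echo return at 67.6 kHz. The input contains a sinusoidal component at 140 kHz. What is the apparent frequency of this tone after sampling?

140 kHz mod fs = 4.8 kHz.
4.8 kHz ≤ fs/2 = 33.8 kHz, appears at 4.8 kHz.

4.8 kHz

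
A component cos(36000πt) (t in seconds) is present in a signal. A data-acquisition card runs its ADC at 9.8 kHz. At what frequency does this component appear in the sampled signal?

ω = 36000π rad/s → f = ω/(2π) = 18000 Hz = 18 kHz.
18 kHz mod fs = 8.2 kHz.
8.2 kHz > fs/2 = 4.9 kHz, folds to fs − 8.2 kHz = 1.6 kHz.

1.6 kHz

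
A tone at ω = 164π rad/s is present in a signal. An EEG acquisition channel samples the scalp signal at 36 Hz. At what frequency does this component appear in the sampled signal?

ω = 164π rad/s → f = ω/(2π) = 82 Hz.
82 Hz mod fs = 10 Hz.
10 Hz ≤ fs/2 = 18 Hz, appears at 10 Hz.

10 Hz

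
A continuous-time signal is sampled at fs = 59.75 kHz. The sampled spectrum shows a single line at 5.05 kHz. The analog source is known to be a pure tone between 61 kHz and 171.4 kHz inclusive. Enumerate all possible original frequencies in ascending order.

Frequencies that alias to 5.05 kHz are k·fs ± 5.05 kHz for integer k ≥ 0.
k=0: 5.05 kHz.
k=1: 54.7 kHz, 64.8 kHz.
k=2: 114.45 kHz, 124.55 kHz.
k=3: 174.2 kHz, 184.3 kHz.
Within [61 kHz, 171.4 kHz]: 64.8 kHz, 114.45 kHz, 124.55 kHz.

64.8 kHz, 114.45 kHz, 124.55 kHz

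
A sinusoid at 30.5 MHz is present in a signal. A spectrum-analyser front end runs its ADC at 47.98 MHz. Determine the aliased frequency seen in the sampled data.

30.5 MHz > fs/2 = 23.99 MHz, folds to fs − 30.5 MHz = 17.48 MHz.

17.48 MHz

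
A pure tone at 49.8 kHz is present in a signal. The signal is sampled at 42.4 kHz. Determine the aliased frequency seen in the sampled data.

7.4 kHz

49.8 kHz mod fs = 7.4 kHz.
7.4 kHz ≤ fs/2 = 21.2 kHz, appears at 7.4 kHz.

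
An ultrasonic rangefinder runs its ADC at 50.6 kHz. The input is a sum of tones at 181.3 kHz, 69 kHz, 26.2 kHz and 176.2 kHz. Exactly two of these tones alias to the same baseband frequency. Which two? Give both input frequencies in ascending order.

26.2 kHz, 176.2 kHz

fs/2 = 25.3 kHz.
181.3 kHz mod fs = 29.5 kHz.
29.5 kHz > fs/2 = 25.3 kHz, folds to fs − 29.5 kHz = 21.1 kHz.
69 kHz mod fs = 18.4 kHz.
18.4 kHz ≤ fs/2 = 25.3 kHz, appears at 18.4 kHz.
26.2 kHz > fs/2 = 25.3 kHz, folds to fs − 26.2 kHz = 24.4 kHz.
176.2 kHz mod fs = 24.4 kHz.
24.4 kHz ≤ fs/2 = 25.3 kHz, appears at 24.4 kHz.
26.2 kHz and 176.2 kHz both map to 24.4 kHz.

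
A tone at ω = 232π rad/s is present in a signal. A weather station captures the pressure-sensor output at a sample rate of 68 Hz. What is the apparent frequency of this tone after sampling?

20 Hz

ω = 232π rad/s → f = ω/(2π) = 116 Hz.
116 Hz mod fs = 48 Hz.
48 Hz > fs/2 = 34 Hz, folds to fs − 48 Hz = 20 Hz.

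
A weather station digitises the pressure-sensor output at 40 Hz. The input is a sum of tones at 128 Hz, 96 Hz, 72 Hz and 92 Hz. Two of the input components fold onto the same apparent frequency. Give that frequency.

8 Hz

fs/2 = 20 Hz.
128 Hz mod fs = 8 Hz.
8 Hz ≤ fs/2 = 20 Hz, appears at 8 Hz.
96 Hz mod fs = 16 Hz.
16 Hz ≤ fs/2 = 20 Hz, appears at 16 Hz.
72 Hz mod fs = 32 Hz.
32 Hz > fs/2 = 20 Hz, folds to fs − 32 Hz = 8 Hz.
92 Hz mod fs = 12 Hz.
12 Hz ≤ fs/2 = 20 Hz, appears at 12 Hz.
72 Hz and 128 Hz both map to 8 Hz.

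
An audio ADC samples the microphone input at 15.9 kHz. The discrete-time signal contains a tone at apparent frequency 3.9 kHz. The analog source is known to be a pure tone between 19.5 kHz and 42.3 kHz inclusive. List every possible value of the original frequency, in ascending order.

19.8 kHz, 27.9 kHz, 35.7 kHz

Frequencies that alias to 3.9 kHz are k·fs ± 3.9 kHz for integer k ≥ 0.
k=0: 3.9 kHz.
k=1: 12 kHz, 19.8 kHz.
k=2: 27.9 kHz, 35.7 kHz.
k=3: 43.8 kHz, 51.6 kHz.
Within [19.5 kHz, 42.3 kHz]: 19.8 kHz, 27.9 kHz, 35.7 kHz.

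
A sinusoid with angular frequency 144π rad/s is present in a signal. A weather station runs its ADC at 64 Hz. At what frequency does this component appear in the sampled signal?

ω = 144π rad/s → f = ω/(2π) = 72 Hz.
72 Hz mod fs = 8 Hz.
8 Hz ≤ fs/2 = 32 Hz, appears at 8 Hz.

8 Hz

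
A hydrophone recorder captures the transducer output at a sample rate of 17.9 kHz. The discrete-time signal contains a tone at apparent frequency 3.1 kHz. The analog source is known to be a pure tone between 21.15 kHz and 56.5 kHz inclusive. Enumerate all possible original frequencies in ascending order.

Frequencies that alias to 3.1 kHz are k·fs ± 3.1 kHz for integer k ≥ 0.
k=0: 3.1 kHz.
k=1: 14.8 kHz, 21 kHz.
k=2: 32.7 kHz, 38.9 kHz.
k=3: 50.6 kHz, 56.8 kHz.
k=4: 68.5 kHz, 74.7 kHz.
Within [21.15 kHz, 56.5 kHz]: 32.7 kHz, 38.9 kHz, 50.6 kHz.

32.7 kHz, 38.9 kHz, 50.6 kHz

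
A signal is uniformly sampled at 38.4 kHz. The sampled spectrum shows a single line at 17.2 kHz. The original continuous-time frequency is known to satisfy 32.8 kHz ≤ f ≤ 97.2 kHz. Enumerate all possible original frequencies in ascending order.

Frequencies that alias to 17.2 kHz are k·fs ± 17.2 kHz for integer k ≥ 0.
k=0: 17.2 kHz.
k=1: 21.2 kHz, 55.6 kHz.
k=2: 59.6 kHz, 94 kHz.
k=3: 98 kHz, 132.4 kHz.
Within [32.8 kHz, 97.2 kHz]: 55.6 kHz, 59.6 kHz, 94 kHz.

55.6 kHz, 59.6 kHz, 94 kHz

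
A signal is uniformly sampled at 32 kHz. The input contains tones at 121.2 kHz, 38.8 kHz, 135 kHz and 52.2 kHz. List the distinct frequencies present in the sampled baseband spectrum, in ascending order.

fs/2 = 16 kHz.
121.2 kHz mod fs = 25.2 kHz.
25.2 kHz > fs/2 = 16 kHz, folds to fs − 25.2 kHz = 6.8 kHz.
38.8 kHz mod fs = 6.8 kHz.
6.8 kHz ≤ fs/2 = 16 kHz, appears at 6.8 kHz.
135 kHz mod fs = 7 kHz.
7 kHz ≤ fs/2 = 16 kHz, appears at 7 kHz.
52.2 kHz mod fs = 20.2 kHz.
20.2 kHz > fs/2 = 16 kHz, folds to fs − 20.2 kHz = 11.8 kHz.
Distinct values: {6.8 kHz, 7 kHz, 11.8 kHz}.

6.8 kHz, 7 kHz, 11.8 kHz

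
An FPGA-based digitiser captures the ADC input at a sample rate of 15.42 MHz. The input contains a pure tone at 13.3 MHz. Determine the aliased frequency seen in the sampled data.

2.12 MHz

13.3 MHz > fs/2 = 7.71 MHz, folds to fs − 13.3 MHz = 2.12 MHz.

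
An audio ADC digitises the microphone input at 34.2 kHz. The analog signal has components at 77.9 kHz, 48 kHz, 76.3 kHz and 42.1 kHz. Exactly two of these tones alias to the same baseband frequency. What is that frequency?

7.9 kHz

fs/2 = 17.1 kHz.
77.9 kHz mod fs = 9.5 kHz.
9.5 kHz ≤ fs/2 = 17.1 kHz, appears at 9.5 kHz.
48 kHz mod fs = 13.8 kHz.
13.8 kHz ≤ fs/2 = 17.1 kHz, appears at 13.8 kHz.
76.3 kHz mod fs = 7.9 kHz.
7.9 kHz ≤ fs/2 = 17.1 kHz, appears at 7.9 kHz.
42.1 kHz mod fs = 7.9 kHz.
7.9 kHz ≤ fs/2 = 17.1 kHz, appears at 7.9 kHz.
42.1 kHz and 76.3 kHz both map to 7.9 kHz.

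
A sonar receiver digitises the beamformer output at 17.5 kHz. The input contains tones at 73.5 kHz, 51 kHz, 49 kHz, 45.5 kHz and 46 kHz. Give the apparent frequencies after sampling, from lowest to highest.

fs/2 = 8.75 kHz.
73.5 kHz mod fs = 3.5 kHz.
3.5 kHz ≤ fs/2 = 8.75 kHz, appears at 3.5 kHz.
51 kHz mod fs = 16 kHz.
16 kHz > fs/2 = 8.75 kHz, folds to fs − 16 kHz = 1.5 kHz.
49 kHz mod fs = 14 kHz.
14 kHz > fs/2 = 8.75 kHz, folds to fs − 14 kHz = 3.5 kHz.
45.5 kHz mod fs = 10.5 kHz.
10.5 kHz > fs/2 = 8.75 kHz, folds to fs − 10.5 kHz = 7 kHz.
46 kHz mod fs = 11 kHz.
11 kHz > fs/2 = 8.75 kHz, folds to fs − 11 kHz = 6.5 kHz.
Distinct values: {1.5 kHz, 3.5 kHz, 6.5 kHz, 7 kHz}.

1.5 kHz, 3.5 kHz, 6.5 kHz, 7 kHz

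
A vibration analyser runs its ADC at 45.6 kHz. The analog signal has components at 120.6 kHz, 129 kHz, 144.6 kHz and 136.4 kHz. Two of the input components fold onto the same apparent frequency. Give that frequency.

fs/2 = 22.8 kHz.
120.6 kHz mod fs = 29.4 kHz.
29.4 kHz > fs/2 = 22.8 kHz, folds to fs − 29.4 kHz = 16.2 kHz.
129 kHz mod fs = 37.8 kHz.
37.8 kHz > fs/2 = 22.8 kHz, folds to fs − 37.8 kHz = 7.8 kHz.
144.6 kHz mod fs = 7.8 kHz.
7.8 kHz ≤ fs/2 = 22.8 kHz, appears at 7.8 kHz.
136.4 kHz mod fs = 45.2 kHz.
45.2 kHz > fs/2 = 22.8 kHz, folds to fs − 45.2 kHz = 0.4 kHz.
129 kHz and 144.6 kHz both map to 7.8 kHz.

7.8 kHz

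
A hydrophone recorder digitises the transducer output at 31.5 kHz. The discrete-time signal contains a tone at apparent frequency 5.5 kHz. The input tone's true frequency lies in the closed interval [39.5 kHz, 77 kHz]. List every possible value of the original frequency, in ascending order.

57.5 kHz, 68.5 kHz

Frequencies that alias to 5.5 kHz are k·fs ± 5.5 kHz for integer k ≥ 0.
k=0: 5.5 kHz.
k=1: 26 kHz, 37 kHz.
k=2: 57.5 kHz, 68.5 kHz.
k=3: 89 kHz, 100 kHz.
Within [39.5 kHz, 77 kHz]: 57.5 kHz, 68.5 kHz.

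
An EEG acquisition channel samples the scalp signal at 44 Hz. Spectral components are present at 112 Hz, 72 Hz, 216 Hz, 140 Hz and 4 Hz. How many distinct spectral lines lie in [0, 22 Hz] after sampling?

fs/2 = 22 Hz.
112 Hz mod fs = 24 Hz.
24 Hz > fs/2 = 22 Hz, folds to fs − 24 Hz = 20 Hz.
72 Hz mod fs = 28 Hz.
28 Hz > fs/2 = 22 Hz, folds to fs − 28 Hz = 16 Hz.
216 Hz mod fs = 40 Hz.
40 Hz > fs/2 = 22 Hz, folds to fs − 40 Hz = 4 Hz.
140 Hz mod fs = 8 Hz.
8 Hz ≤ fs/2 = 22 Hz, appears at 8 Hz.
4 Hz ≤ fs/2 = 22 Hz, passes unchanged.
Distinct values: {4 Hz, 8 Hz, 16 Hz, 20 Hz} → 4.

4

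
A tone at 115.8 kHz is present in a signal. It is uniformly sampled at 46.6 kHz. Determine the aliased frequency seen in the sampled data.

22.6 kHz

115.8 kHz mod fs = 22.6 kHz.
22.6 kHz ≤ fs/2 = 23.3 kHz, appears at 22.6 kHz.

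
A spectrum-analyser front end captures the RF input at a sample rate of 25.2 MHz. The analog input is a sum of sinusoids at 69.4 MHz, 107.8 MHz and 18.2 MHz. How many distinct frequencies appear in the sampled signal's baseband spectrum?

fs/2 = 12.6 MHz.
69.4 MHz mod fs = 19 MHz.
19 MHz > fs/2 = 12.6 MHz, folds to fs − 19 MHz = 6.2 MHz.
107.8 MHz mod fs = 7 MHz.
7 MHz ≤ fs/2 = 12.6 MHz, appears at 7 MHz.
18.2 MHz > fs/2 = 12.6 MHz, folds to fs − 18.2 MHz = 7 MHz.
Distinct values: {6.2 MHz, 7 MHz} → 2.

2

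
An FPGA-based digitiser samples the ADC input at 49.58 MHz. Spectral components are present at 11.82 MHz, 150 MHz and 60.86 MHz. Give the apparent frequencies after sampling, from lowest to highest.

1.26 MHz, 11.28 MHz, 11.82 MHz

fs/2 = 24.79 MHz.
11.82 MHz ≤ fs/2 = 24.79 MHz, passes unchanged.
150 MHz mod fs = 1.26 MHz.
1.26 MHz ≤ fs/2 = 24.79 MHz, appears at 1.26 MHz.
60.86 MHz mod fs = 11.28 MHz.
11.28 MHz ≤ fs/2 = 24.79 MHz, appears at 11.28 MHz.
Distinct values: {1.26 MHz, 11.28 MHz, 11.82 MHz}.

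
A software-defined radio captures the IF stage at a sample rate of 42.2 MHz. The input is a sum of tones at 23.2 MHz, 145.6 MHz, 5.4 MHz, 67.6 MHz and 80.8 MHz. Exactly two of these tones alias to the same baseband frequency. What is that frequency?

fs/2 = 21.1 MHz.
23.2 MHz > fs/2 = 21.1 MHz, folds to fs − 23.2 MHz = 19 MHz.
145.6 MHz mod fs = 19 MHz.
19 MHz ≤ fs/2 = 21.1 MHz, appears at 19 MHz.
5.4 MHz ≤ fs/2 = 21.1 MHz, passes unchanged.
67.6 MHz mod fs = 25.4 MHz.
25.4 MHz > fs/2 = 21.1 MHz, folds to fs − 25.4 MHz = 16.8 MHz.
80.8 MHz mod fs = 38.6 MHz.
38.6 MHz > fs/2 = 21.1 MHz, folds to fs − 38.6 MHz = 3.6 MHz.
23.2 MHz and 145.6 MHz both map to 19 MHz.

19 MHz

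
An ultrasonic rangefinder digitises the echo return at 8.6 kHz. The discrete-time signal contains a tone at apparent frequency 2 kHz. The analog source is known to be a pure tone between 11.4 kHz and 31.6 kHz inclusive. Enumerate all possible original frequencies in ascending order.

Frequencies that alias to 2 kHz are k·fs ± 2 kHz for integer k ≥ 0.
k=0: 2 kHz.
k=1: 6.6 kHz, 10.6 kHz.
k=2: 15.2 kHz, 19.2 kHz.
k=3: 23.8 kHz, 27.8 kHz.
k=4: 32.4 kHz, 36.4 kHz.
Within [11.4 kHz, 31.6 kHz]: 15.2 kHz, 19.2 kHz, 23.8 kHz, 27.8 kHz.

15.2 kHz, 19.2 kHz, 23.8 kHz, 27.8 kHz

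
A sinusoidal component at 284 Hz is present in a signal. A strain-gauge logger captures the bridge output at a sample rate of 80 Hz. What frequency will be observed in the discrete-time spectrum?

284 Hz mod fs = 44 Hz.
44 Hz > fs/2 = 40 Hz, folds to fs − 44 Hz = 36 Hz.

36 Hz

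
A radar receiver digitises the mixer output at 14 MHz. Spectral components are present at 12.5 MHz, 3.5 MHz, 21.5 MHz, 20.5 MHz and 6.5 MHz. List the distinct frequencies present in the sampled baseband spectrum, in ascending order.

1.5 MHz, 3.5 MHz, 6.5 MHz

fs/2 = 7 MHz.
12.5 MHz > fs/2 = 7 MHz, folds to fs − 12.5 MHz = 1.5 MHz.
3.5 MHz ≤ fs/2 = 7 MHz, passes unchanged.
21.5 MHz mod fs = 7.5 MHz.
7.5 MHz > fs/2 = 7 MHz, folds to fs − 7.5 MHz = 6.5 MHz.
20.5 MHz mod fs = 6.5 MHz.
6.5 MHz ≤ fs/2 = 7 MHz, appears at 6.5 MHz.
6.5 MHz ≤ fs/2 = 7 MHz, passes unchanged.
Distinct values: {1.5 MHz, 3.5 MHz, 6.5 MHz}.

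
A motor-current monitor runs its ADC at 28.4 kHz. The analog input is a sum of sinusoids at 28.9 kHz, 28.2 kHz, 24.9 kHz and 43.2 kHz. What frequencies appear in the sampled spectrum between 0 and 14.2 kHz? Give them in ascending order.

fs/2 = 14.2 kHz.
28.9 kHz mod fs = 0.5 kHz.
0.5 kHz ≤ fs/2 = 14.2 kHz, appears at 0.5 kHz.
28.2 kHz > fs/2 = 14.2 kHz, folds to fs − 28.2 kHz = 0.2 kHz.
24.9 kHz > fs/2 = 14.2 kHz, folds to fs − 24.9 kHz = 3.5 kHz.
43.2 kHz mod fs = 14.8 kHz.
14.8 kHz > fs/2 = 14.2 kHz, folds to fs − 14.8 kHz = 13.6 kHz.
Distinct values: {0.2 kHz, 0.5 kHz, 3.5 kHz, 13.6 kHz}.

0.2 kHz, 0.5 kHz, 3.5 kHz, 13.6 kHz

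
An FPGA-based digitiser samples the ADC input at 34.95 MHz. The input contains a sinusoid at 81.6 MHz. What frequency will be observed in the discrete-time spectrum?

81.6 MHz mod fs = 11.7 MHz.
11.7 MHz ≤ fs/2 = 17.475 MHz, appears at 11.7 MHz.

11.7 MHz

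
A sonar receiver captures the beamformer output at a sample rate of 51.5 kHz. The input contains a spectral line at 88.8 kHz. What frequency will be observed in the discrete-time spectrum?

88.8 kHz mod fs = 37.3 kHz.
37.3 kHz > fs/2 = 25.75 kHz, folds to fs − 37.3 kHz = 14.2 kHz.

14.2 kHz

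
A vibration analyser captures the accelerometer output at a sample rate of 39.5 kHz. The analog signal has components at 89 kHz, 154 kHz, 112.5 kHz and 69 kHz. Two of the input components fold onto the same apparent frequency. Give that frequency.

fs/2 = 19.75 kHz.
89 kHz mod fs = 10 kHz.
10 kHz ≤ fs/2 = 19.75 kHz, appears at 10 kHz.
154 kHz mod fs = 35.5 kHz.
35.5 kHz > fs/2 = 19.75 kHz, folds to fs − 35.5 kHz = 4 kHz.
112.5 kHz mod fs = 33.5 kHz.
33.5 kHz > fs/2 = 19.75 kHz, folds to fs − 33.5 kHz = 6 kHz.
69 kHz mod fs = 29.5 kHz.
29.5 kHz > fs/2 = 19.75 kHz, folds to fs − 29.5 kHz = 10 kHz.
69 kHz and 89 kHz both map to 10 kHz.

10 kHz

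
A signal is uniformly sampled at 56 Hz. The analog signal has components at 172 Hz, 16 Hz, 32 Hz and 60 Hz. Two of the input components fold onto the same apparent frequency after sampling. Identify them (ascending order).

60 Hz, 172 Hz

fs/2 = 28 Hz.
172 Hz mod fs = 4 Hz.
4 Hz ≤ fs/2 = 28 Hz, appears at 4 Hz.
16 Hz ≤ fs/2 = 28 Hz, passes unchanged.
32 Hz > fs/2 = 28 Hz, folds to fs − 32 Hz = 24 Hz.
60 Hz mod fs = 4 Hz.
4 Hz ≤ fs/2 = 28 Hz, appears at 4 Hz.
60 Hz and 172 Hz both map to 4 Hz.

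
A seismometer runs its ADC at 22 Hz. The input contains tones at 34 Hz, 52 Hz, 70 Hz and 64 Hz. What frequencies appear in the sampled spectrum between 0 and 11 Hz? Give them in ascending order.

2 Hz, 4 Hz, 8 Hz, 10 Hz

fs/2 = 11 Hz.
34 Hz mod fs = 12 Hz.
12 Hz > fs/2 = 11 Hz, folds to fs − 12 Hz = 10 Hz.
52 Hz mod fs = 8 Hz.
8 Hz ≤ fs/2 = 11 Hz, appears at 8 Hz.
70 Hz mod fs = 4 Hz.
4 Hz ≤ fs/2 = 11 Hz, appears at 4 Hz.
64 Hz mod fs = 20 Hz.
20 Hz > fs/2 = 11 Hz, folds to fs − 20 Hz = 2 Hz.
Distinct values: {2 Hz, 4 Hz, 8 Hz, 10 Hz}.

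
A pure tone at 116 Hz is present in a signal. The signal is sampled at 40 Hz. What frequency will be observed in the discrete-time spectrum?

116 Hz mod fs = 36 Hz.
36 Hz > fs/2 = 20 Hz, folds to fs − 36 Hz = 4 Hz.

4 Hz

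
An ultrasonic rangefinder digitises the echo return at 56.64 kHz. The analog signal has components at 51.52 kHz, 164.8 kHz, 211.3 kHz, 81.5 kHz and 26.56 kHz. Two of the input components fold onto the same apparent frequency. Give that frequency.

fs/2 = 28.32 kHz.
51.52 kHz > fs/2 = 28.32 kHz, folds to fs − 51.52 kHz = 5.12 kHz.
164.8 kHz mod fs = 51.52 kHz.
51.52 kHz > fs/2 = 28.32 kHz, folds to fs − 51.52 kHz = 5.12 kHz.
211.3 kHz mod fs = 41.38 kHz.
41.38 kHz > fs/2 = 28.32 kHz, folds to fs − 41.38 kHz = 15.26 kHz.
81.5 kHz mod fs = 24.86 kHz.
24.86 kHz ≤ fs/2 = 28.32 kHz, appears at 24.86 kHz.
26.56 kHz ≤ fs/2 = 28.32 kHz, passes unchanged.
51.52 kHz and 164.8 kHz both map to 5.12 kHz.

5.12 kHz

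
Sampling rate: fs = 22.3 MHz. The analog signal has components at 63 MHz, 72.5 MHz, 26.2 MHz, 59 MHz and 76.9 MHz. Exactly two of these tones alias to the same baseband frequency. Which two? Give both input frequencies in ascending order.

fs/2 = 11.15 MHz.
63 MHz mod fs = 18.4 MHz.
18.4 MHz > fs/2 = 11.15 MHz, folds to fs − 18.4 MHz = 3.9 MHz.
72.5 MHz mod fs = 5.6 MHz.
5.6 MHz ≤ fs/2 = 11.15 MHz, appears at 5.6 MHz.
26.2 MHz mod fs = 3.9 MHz.
3.9 MHz ≤ fs/2 = 11.15 MHz, appears at 3.9 MHz.
59 MHz mod fs = 14.4 MHz.
14.4 MHz > fs/2 = 11.15 MHz, folds to fs − 14.4 MHz = 7.9 MHz.
76.9 MHz mod fs = 10 MHz.
10 MHz ≤ fs/2 = 11.15 MHz, appears at 10 MHz.
26.2 MHz and 63 MHz both map to 3.9 MHz.

26.2 MHz, 63 MHz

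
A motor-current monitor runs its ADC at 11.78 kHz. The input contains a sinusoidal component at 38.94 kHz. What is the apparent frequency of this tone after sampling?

3.6 kHz

38.94 kHz mod fs = 3.6 kHz.
3.6 kHz ≤ fs/2 = 5.89 kHz, appears at 3.6 kHz.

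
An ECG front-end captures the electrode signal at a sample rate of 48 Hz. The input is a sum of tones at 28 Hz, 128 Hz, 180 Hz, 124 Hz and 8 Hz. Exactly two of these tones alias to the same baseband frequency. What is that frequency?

fs/2 = 24 Hz.
28 Hz > fs/2 = 24 Hz, folds to fs − 28 Hz = 20 Hz.
128 Hz mod fs = 32 Hz.
32 Hz > fs/2 = 24 Hz, folds to fs − 32 Hz = 16 Hz.
180 Hz mod fs = 36 Hz.
36 Hz > fs/2 = 24 Hz, folds to fs − 36 Hz = 12 Hz.
124 Hz mod fs = 28 Hz.
28 Hz > fs/2 = 24 Hz, folds to fs − 28 Hz = 20 Hz.
8 Hz ≤ fs/2 = 24 Hz, passes unchanged.
28 Hz and 124 Hz both map to 20 Hz.

20 Hz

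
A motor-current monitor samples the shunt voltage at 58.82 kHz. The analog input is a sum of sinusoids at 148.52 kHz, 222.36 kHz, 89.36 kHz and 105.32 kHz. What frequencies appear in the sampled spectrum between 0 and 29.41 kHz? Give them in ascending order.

12.32 kHz, 12.92 kHz, 27.94 kHz, 28.28 kHz

fs/2 = 29.41 kHz.
148.52 kHz mod fs = 30.88 kHz.
30.88 kHz > fs/2 = 29.41 kHz, folds to fs − 30.88 kHz = 27.94 kHz.
222.36 kHz mod fs = 45.9 kHz.
45.9 kHz > fs/2 = 29.41 kHz, folds to fs − 45.9 kHz = 12.92 kHz.
89.36 kHz mod fs = 30.54 kHz.
30.54 kHz > fs/2 = 29.41 kHz, folds to fs − 30.54 kHz = 28.28 kHz.
105.32 kHz mod fs = 46.5 kHz.
46.5 kHz > fs/2 = 29.41 kHz, folds to fs − 46.5 kHz = 12.32 kHz.
Distinct values: {12.32 kHz, 12.92 kHz, 27.94 kHz, 28.28 kHz}.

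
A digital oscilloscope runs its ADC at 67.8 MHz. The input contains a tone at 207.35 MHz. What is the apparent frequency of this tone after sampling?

3.95 MHz

207.35 MHz mod fs = 3.95 MHz.
3.95 MHz ≤ fs/2 = 33.9 MHz, appears at 3.95 MHz.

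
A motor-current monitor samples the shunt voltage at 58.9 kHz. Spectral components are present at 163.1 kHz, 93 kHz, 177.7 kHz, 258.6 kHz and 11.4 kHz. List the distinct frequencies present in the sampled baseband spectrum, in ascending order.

fs/2 = 29.45 kHz.
163.1 kHz mod fs = 45.3 kHz.
45.3 kHz > fs/2 = 29.45 kHz, folds to fs − 45.3 kHz = 13.6 kHz.
93 kHz mod fs = 34.1 kHz.
34.1 kHz > fs/2 = 29.45 kHz, folds to fs − 34.1 kHz = 24.8 kHz.
177.7 kHz mod fs = 1 kHz.
1 kHz ≤ fs/2 = 29.45 kHz, appears at 1 kHz.
258.6 kHz mod fs = 23 kHz.
23 kHz ≤ fs/2 = 29.45 kHz, appears at 23 kHz.
11.4 kHz ≤ fs/2 = 29.45 kHz, passes unchanged.
Distinct values: {1 kHz, 11.4 kHz, 13.6 kHz, 23 kHz, 24.8 kHz}.

1 kHz, 11.4 kHz, 13.6 kHz, 23 kHz, 24.8 kHz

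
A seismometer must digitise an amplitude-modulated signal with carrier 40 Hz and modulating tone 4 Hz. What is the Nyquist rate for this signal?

88 Hz

AM sidebands sit at fc ± fm = 36 Hz and 44 Hz.
Highest-frequency component: 44 Hz.
Nyquist rate = 2 × 44 Hz = 88 Hz.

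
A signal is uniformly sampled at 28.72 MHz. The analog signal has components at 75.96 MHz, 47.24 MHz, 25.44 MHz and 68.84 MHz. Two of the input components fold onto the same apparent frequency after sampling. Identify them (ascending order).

47.24 MHz, 75.96 MHz

fs/2 = 14.36 MHz.
75.96 MHz mod fs = 18.52 MHz.
18.52 MHz > fs/2 = 14.36 MHz, folds to fs − 18.52 MHz = 10.2 MHz.
47.24 MHz mod fs = 18.52 MHz.
18.52 MHz > fs/2 = 14.36 MHz, folds to fs − 18.52 MHz = 10.2 MHz.
25.44 MHz > fs/2 = 14.36 MHz, folds to fs − 25.44 MHz = 3.28 MHz.
68.84 MHz mod fs = 11.4 MHz.
11.4 MHz ≤ fs/2 = 14.36 MHz, appears at 11.4 MHz.
47.24 MHz and 75.96 MHz both map to 10.2 MHz.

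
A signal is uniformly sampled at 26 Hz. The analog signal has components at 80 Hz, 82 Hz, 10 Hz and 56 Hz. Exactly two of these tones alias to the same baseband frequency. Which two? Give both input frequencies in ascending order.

fs/2 = 13 Hz.
80 Hz mod fs = 2 Hz.
2 Hz ≤ fs/2 = 13 Hz, appears at 2 Hz.
82 Hz mod fs = 4 Hz.
4 Hz ≤ fs/2 = 13 Hz, appears at 4 Hz.
10 Hz ≤ fs/2 = 13 Hz, passes unchanged.
56 Hz mod fs = 4 Hz.
4 Hz ≤ fs/2 = 13 Hz, appears at 4 Hz.
56 Hz and 82 Hz both map to 4 Hz.

56 Hz, 82 Hz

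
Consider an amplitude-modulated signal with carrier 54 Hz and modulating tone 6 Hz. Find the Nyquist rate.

120 Hz

AM sidebands sit at fc ± fm = 48 Hz and 60 Hz.
Highest-frequency component: 60 Hz.
Nyquist rate = 2 × 60 Hz = 120 Hz.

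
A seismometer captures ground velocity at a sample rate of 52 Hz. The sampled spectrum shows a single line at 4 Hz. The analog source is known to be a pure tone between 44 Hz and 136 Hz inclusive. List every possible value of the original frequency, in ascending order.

48 Hz, 56 Hz, 100 Hz, 108 Hz

Frequencies that alias to 4 Hz are k·fs ± 4 Hz for integer k ≥ 0.
k=0: 4 Hz.
k=1: 48 Hz, 56 Hz.
k=2: 100 Hz, 108 Hz.
k=3: 152 Hz, 160 Hz.
Within [44 Hz, 136 Hz]: 48 Hz, 56 Hz, 100 Hz, 108 Hz.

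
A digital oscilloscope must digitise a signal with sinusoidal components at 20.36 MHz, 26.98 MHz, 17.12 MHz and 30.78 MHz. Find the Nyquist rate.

Highest-frequency component: 30.78 MHz.
Nyquist rate = 2 × 30.78 MHz = 61.56 MHz.

61.56 MHz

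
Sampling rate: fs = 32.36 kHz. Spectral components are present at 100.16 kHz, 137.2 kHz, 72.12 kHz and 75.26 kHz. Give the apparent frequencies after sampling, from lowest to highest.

fs/2 = 16.18 kHz.
100.16 kHz mod fs = 3.08 kHz.
3.08 kHz ≤ fs/2 = 16.18 kHz, appears at 3.08 kHz.
137.2 kHz mod fs = 7.76 kHz.
7.76 kHz ≤ fs/2 = 16.18 kHz, appears at 7.76 kHz.
72.12 kHz mod fs = 7.4 kHz.
7.4 kHz ≤ fs/2 = 16.18 kHz, appears at 7.4 kHz.
75.26 kHz mod fs = 10.54 kHz.
10.54 kHz ≤ fs/2 = 16.18 kHz, appears at 10.54 kHz.
Distinct values: {3.08 kHz, 7.4 kHz, 7.76 kHz, 10.54 kHz}.

3.08 kHz, 7.4 kHz, 7.76 kHz, 10.54 kHz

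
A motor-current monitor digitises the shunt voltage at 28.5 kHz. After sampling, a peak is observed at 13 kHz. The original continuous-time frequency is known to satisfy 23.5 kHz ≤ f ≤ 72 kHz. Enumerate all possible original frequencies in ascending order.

Frequencies that alias to 13 kHz are k·fs ± 13 kHz for integer k ≥ 0.
k=0: 13 kHz.
k=1: 15.5 kHz, 41.5 kHz.
k=2: 44 kHz, 70 kHz.
k=3: 72.5 kHz, 98.5 kHz.
Within [23.5 kHz, 72 kHz]: 41.5 kHz, 44 kHz, 70 kHz.

41.5 kHz, 44 kHz, 70 kHz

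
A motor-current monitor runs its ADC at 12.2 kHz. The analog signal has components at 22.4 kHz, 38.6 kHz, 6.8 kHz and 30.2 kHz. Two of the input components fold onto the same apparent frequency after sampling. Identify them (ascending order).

22.4 kHz, 38.6 kHz

fs/2 = 6.1 kHz.
22.4 kHz mod fs = 10.2 kHz.
10.2 kHz > fs/2 = 6.1 kHz, folds to fs − 10.2 kHz = 2 kHz.
38.6 kHz mod fs = 2 kHz.
2 kHz ≤ fs/2 = 6.1 kHz, appears at 2 kHz.
6.8 kHz > fs/2 = 6.1 kHz, folds to fs − 6.8 kHz = 5.4 kHz.
30.2 kHz mod fs = 5.8 kHz.
5.8 kHz ≤ fs/2 = 6.1 kHz, appears at 5.8 kHz.
22.4 kHz and 38.6 kHz both map to 2 kHz.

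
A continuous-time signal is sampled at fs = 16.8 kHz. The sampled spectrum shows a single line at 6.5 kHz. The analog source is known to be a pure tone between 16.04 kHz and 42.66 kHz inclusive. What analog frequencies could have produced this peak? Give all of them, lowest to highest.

Frequencies that alias to 6.5 kHz are k·fs ± 6.5 kHz for integer k ≥ 0.
k=0: 6.5 kHz.
k=1: 10.3 kHz, 23.3 kHz.
k=2: 27.1 kHz, 40.1 kHz.
k=3: 43.9 kHz, 56.9 kHz.
Within [16.04 kHz, 42.66 kHz]: 23.3 kHz, 27.1 kHz, 40.1 kHz.

23.3 kHz, 27.1 kHz, 40.1 kHz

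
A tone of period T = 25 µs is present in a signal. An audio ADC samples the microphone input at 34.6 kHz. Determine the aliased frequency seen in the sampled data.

5.4 kHz

T = 25 µs → f = 1/T = 40 kHz.
40 kHz mod fs = 5.4 kHz.
5.4 kHz ≤ fs/2 = 17.3 kHz, appears at 5.4 kHz.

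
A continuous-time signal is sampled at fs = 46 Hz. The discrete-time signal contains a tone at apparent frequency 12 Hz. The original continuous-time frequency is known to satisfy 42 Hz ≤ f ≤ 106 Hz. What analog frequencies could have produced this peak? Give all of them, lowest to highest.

Frequencies that alias to 12 Hz are k·fs ± 12 Hz for integer k ≥ 0.
k=0: 12 Hz.
k=1: 34 Hz, 58 Hz.
k=2: 80 Hz, 104 Hz.
k=3: 126 Hz, 150 Hz.
Within [42 Hz, 106 Hz]: 58 Hz, 80 Hz, 104 Hz.

58 Hz, 80 Hz, 104 Hz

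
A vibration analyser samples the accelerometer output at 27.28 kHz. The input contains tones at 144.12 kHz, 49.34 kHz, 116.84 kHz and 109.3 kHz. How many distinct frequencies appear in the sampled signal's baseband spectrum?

fs/2 = 13.64 kHz.
144.12 kHz mod fs = 7.72 kHz.
7.72 kHz ≤ fs/2 = 13.64 kHz, appears at 7.72 kHz.
49.34 kHz mod fs = 22.06 kHz.
22.06 kHz > fs/2 = 13.64 kHz, folds to fs − 22.06 kHz = 5.22 kHz.
116.84 kHz mod fs = 7.72 kHz.
7.72 kHz ≤ fs/2 = 13.64 kHz, appears at 7.72 kHz.
109.3 kHz mod fs = 0.18 kHz.
0.18 kHz ≤ fs/2 = 13.64 kHz, appears at 0.18 kHz.
Distinct values: {0.18 kHz, 5.22 kHz, 7.72 kHz} → 3.

3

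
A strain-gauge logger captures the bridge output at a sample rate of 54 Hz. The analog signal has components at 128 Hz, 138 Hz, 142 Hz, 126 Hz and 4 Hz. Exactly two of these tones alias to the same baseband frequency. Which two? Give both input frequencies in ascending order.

fs/2 = 27 Hz.
128 Hz mod fs = 20 Hz.
20 Hz ≤ fs/2 = 27 Hz, appears at 20 Hz.
138 Hz mod fs = 30 Hz.
30 Hz > fs/2 = 27 Hz, folds to fs − 30 Hz = 24 Hz.
142 Hz mod fs = 34 Hz.
34 Hz > fs/2 = 27 Hz, folds to fs − 34 Hz = 20 Hz.
126 Hz mod fs = 18 Hz.
18 Hz ≤ fs/2 = 27 Hz, appears at 18 Hz.
4 Hz ≤ fs/2 = 27 Hz, passes unchanged.
128 Hz and 142 Hz both map to 20 Hz.

128 Hz, 142 Hz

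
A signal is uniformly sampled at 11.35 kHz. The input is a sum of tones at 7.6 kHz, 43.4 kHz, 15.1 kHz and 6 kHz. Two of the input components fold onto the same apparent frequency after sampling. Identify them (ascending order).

fs/2 = 5.675 kHz.
7.6 kHz > fs/2 = 5.675 kHz, folds to fs − 7.6 kHz = 3.75 kHz.
43.4 kHz mod fs = 9.35 kHz.
9.35 kHz > fs/2 = 5.675 kHz, folds to fs − 9.35 kHz = 2 kHz.
15.1 kHz mod fs = 3.75 kHz.
3.75 kHz ≤ fs/2 = 5.675 kHz, appears at 3.75 kHz.
6 kHz > fs/2 = 5.675 kHz, folds to fs − 6 kHz = 5.35 kHz.
7.6 kHz and 15.1 kHz both map to 3.75 kHz.

7.6 kHz, 15.1 kHz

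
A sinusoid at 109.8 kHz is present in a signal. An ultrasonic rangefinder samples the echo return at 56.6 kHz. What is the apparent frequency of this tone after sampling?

3.4 kHz

109.8 kHz mod fs = 53.2 kHz.
53.2 kHz > fs/2 = 28.3 kHz, folds to fs − 53.2 kHz = 3.4 kHz.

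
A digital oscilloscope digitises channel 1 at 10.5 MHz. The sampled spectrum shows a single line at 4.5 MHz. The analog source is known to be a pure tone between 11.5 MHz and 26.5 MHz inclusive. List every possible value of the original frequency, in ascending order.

15 MHz, 16.5 MHz, 25.5 MHz

Frequencies that alias to 4.5 MHz are k·fs ± 4.5 MHz for integer k ≥ 0.
k=0: 4.5 MHz.
k=1: 6 MHz, 15 MHz.
k=2: 16.5 MHz, 25.5 MHz.
k=3: 27 MHz, 36 MHz.
Within [11.5 MHz, 26.5 MHz]: 15 MHz, 16.5 MHz, 25.5 MHz.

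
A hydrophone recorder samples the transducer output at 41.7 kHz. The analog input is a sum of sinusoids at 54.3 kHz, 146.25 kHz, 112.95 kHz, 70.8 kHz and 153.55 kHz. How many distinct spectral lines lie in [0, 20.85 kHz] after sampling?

4

fs/2 = 20.85 kHz.
54.3 kHz mod fs = 12.6 kHz.
12.6 kHz ≤ fs/2 = 20.85 kHz, appears at 12.6 kHz.
146.25 kHz mod fs = 21.15 kHz.
21.15 kHz > fs/2 = 20.85 kHz, folds to fs − 21.15 kHz = 20.55 kHz.
112.95 kHz mod fs = 29.55 kHz.
29.55 kHz > fs/2 = 20.85 kHz, folds to fs − 29.55 kHz = 12.15 kHz.
70.8 kHz mod fs = 29.1 kHz.
29.1 kHz > fs/2 = 20.85 kHz, folds to fs − 29.1 kHz = 12.6 kHz.
153.55 kHz mod fs = 28.45 kHz.
28.45 kHz > fs/2 = 20.85 kHz, folds to fs − 28.45 kHz = 13.25 kHz.
Distinct values: {12.15 kHz, 12.6 kHz, 13.25 kHz, 20.55 kHz} → 4.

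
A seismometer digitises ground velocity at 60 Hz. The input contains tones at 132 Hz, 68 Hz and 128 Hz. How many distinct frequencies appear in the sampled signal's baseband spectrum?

2

fs/2 = 30 Hz.
132 Hz mod fs = 12 Hz.
12 Hz ≤ fs/2 = 30 Hz, appears at 12 Hz.
68 Hz mod fs = 8 Hz.
8 Hz ≤ fs/2 = 30 Hz, appears at 8 Hz.
128 Hz mod fs = 8 Hz.
8 Hz ≤ fs/2 = 30 Hz, appears at 8 Hz.
Distinct values: {8 Hz, 12 Hz} → 2.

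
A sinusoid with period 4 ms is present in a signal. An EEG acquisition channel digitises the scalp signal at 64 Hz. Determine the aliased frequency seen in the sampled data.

T = 4 ms → f = 1/T = 250 Hz.
250 Hz mod fs = 58 Hz.
58 Hz > fs/2 = 32 Hz, folds to fs − 58 Hz = 6 Hz.

6 Hz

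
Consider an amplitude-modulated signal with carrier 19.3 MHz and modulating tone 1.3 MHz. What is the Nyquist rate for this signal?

41.2 MHz

AM sidebands sit at fc ± fm = 18 MHz and 20.6 MHz.
Highest-frequency component: 20.6 MHz.
Nyquist rate = 2 × 20.6 MHz = 41.2 MHz.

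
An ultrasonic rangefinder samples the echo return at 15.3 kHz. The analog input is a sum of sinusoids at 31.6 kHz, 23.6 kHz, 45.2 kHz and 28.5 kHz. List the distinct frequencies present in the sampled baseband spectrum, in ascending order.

0.7 kHz, 1 kHz, 2.1 kHz, 7 kHz

fs/2 = 7.65 kHz.
31.6 kHz mod fs = 1 kHz.
1 kHz ≤ fs/2 = 7.65 kHz, appears at 1 kHz.
23.6 kHz mod fs = 8.3 kHz.
8.3 kHz > fs/2 = 7.65 kHz, folds to fs − 8.3 kHz = 7 kHz.
45.2 kHz mod fs = 14.6 kHz.
14.6 kHz > fs/2 = 7.65 kHz, folds to fs − 14.6 kHz = 0.7 kHz.
28.5 kHz mod fs = 13.2 kHz.
13.2 kHz > fs/2 = 7.65 kHz, folds to fs − 13.2 kHz = 2.1 kHz.
Distinct values: {0.7 kHz, 1 kHz, 2.1 kHz, 7 kHz}.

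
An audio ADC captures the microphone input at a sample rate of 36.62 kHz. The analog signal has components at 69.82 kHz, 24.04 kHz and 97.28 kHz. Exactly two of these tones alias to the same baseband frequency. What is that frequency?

12.58 kHz

fs/2 = 18.31 kHz.
69.82 kHz mod fs = 33.2 kHz.
33.2 kHz > fs/2 = 18.31 kHz, folds to fs − 33.2 kHz = 3.42 kHz.
24.04 kHz > fs/2 = 18.31 kHz, folds to fs − 24.04 kHz = 12.58 kHz.
97.28 kHz mod fs = 24.04 kHz.
24.04 kHz > fs/2 = 18.31 kHz, folds to fs − 24.04 kHz = 12.58 kHz.
24.04 kHz and 97.28 kHz both map to 12.58 kHz.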